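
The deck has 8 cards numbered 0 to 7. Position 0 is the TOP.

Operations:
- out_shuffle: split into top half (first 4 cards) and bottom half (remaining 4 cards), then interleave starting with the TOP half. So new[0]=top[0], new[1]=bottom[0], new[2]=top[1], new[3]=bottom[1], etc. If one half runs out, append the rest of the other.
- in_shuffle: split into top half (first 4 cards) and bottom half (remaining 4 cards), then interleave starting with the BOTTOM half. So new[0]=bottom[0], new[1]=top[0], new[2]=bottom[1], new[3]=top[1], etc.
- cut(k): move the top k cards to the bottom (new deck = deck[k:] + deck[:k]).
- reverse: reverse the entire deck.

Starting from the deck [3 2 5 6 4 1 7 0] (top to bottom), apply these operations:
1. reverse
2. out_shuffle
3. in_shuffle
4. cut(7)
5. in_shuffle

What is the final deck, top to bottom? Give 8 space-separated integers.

After op 1 (reverse): [0 7 1 4 6 5 2 3]
After op 2 (out_shuffle): [0 6 7 5 1 2 4 3]
After op 3 (in_shuffle): [1 0 2 6 4 7 3 5]
After op 4 (cut(7)): [5 1 0 2 6 4 7 3]
After op 5 (in_shuffle): [6 5 4 1 7 0 3 2]

Answer: 6 5 4 1 7 0 3 2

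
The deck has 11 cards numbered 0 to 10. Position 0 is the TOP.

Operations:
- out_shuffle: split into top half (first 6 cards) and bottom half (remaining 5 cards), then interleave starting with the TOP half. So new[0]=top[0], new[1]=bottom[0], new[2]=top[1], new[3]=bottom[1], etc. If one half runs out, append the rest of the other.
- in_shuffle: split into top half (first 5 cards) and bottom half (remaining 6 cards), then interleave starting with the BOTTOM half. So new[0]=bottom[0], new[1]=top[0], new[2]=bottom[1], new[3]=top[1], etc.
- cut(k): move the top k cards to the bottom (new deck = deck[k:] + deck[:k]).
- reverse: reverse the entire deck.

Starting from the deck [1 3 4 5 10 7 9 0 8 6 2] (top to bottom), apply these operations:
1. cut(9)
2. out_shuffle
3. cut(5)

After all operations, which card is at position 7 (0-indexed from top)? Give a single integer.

After op 1 (cut(9)): [6 2 1 3 4 5 10 7 9 0 8]
After op 2 (out_shuffle): [6 10 2 7 1 9 3 0 4 8 5]
After op 3 (cut(5)): [9 3 0 4 8 5 6 10 2 7 1]
Position 7: card 10.

Answer: 10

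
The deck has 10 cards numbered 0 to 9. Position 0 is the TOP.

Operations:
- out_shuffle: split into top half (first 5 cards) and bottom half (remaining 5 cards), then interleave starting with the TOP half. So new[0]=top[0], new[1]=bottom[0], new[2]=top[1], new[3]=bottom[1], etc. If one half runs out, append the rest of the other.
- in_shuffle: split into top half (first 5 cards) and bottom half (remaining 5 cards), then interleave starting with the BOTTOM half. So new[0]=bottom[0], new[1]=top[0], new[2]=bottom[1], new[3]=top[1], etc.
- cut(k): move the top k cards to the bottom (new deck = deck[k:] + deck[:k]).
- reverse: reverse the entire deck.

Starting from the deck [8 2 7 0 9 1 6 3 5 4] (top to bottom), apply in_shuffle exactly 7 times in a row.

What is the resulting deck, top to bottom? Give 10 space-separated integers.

After op 1 (in_shuffle): [1 8 6 2 3 7 5 0 4 9]
After op 2 (in_shuffle): [7 1 5 8 0 6 4 2 9 3]
After op 3 (in_shuffle): [6 7 4 1 2 5 9 8 3 0]
After op 4 (in_shuffle): [5 6 9 7 8 4 3 1 0 2]
After op 5 (in_shuffle): [4 5 3 6 1 9 0 7 2 8]
After op 6 (in_shuffle): [9 4 0 5 7 3 2 6 8 1]
After op 7 (in_shuffle): [3 9 2 4 6 0 8 5 1 7]

Answer: 3 9 2 4 6 0 8 5 1 7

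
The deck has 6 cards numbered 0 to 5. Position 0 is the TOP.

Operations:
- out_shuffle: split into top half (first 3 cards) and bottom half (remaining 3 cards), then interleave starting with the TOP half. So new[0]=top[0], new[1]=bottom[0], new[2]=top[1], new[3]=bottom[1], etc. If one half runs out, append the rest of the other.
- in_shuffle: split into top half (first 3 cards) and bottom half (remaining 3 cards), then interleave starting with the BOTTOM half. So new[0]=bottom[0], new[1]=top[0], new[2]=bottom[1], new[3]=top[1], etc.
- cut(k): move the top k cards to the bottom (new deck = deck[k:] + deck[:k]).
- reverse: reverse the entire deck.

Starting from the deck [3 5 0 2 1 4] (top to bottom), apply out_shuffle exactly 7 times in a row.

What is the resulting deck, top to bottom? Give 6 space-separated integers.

Answer: 3 0 1 5 2 4

Derivation:
After op 1 (out_shuffle): [3 2 5 1 0 4]
After op 2 (out_shuffle): [3 1 2 0 5 4]
After op 3 (out_shuffle): [3 0 1 5 2 4]
After op 4 (out_shuffle): [3 5 0 2 1 4]
After op 5 (out_shuffle): [3 2 5 1 0 4]
After op 6 (out_shuffle): [3 1 2 0 5 4]
After op 7 (out_shuffle): [3 0 1 5 2 4]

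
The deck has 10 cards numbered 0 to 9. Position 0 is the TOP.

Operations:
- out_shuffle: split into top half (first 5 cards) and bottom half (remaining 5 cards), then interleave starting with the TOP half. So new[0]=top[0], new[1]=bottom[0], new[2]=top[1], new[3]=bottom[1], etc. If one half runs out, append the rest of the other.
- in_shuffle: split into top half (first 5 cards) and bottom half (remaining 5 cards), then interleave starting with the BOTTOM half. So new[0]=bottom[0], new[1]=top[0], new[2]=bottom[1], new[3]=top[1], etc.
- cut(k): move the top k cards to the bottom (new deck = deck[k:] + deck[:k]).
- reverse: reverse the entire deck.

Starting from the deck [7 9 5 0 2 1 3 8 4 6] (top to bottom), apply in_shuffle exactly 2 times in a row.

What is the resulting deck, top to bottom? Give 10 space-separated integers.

Answer: 5 1 4 7 0 3 6 9 2 8

Derivation:
After op 1 (in_shuffle): [1 7 3 9 8 5 4 0 6 2]
After op 2 (in_shuffle): [5 1 4 7 0 3 6 9 2 8]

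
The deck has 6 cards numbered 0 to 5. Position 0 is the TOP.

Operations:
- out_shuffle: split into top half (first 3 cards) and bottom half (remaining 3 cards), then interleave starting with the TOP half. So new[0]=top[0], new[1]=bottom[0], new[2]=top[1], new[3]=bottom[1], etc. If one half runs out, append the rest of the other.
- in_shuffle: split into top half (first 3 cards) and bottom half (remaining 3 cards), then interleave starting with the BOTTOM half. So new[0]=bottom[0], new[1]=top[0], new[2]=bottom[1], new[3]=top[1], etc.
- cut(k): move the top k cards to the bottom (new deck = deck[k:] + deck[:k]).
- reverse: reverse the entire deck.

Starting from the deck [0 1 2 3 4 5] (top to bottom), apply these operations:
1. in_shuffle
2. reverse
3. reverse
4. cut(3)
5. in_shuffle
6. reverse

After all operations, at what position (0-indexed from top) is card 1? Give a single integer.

After op 1 (in_shuffle): [3 0 4 1 5 2]
After op 2 (reverse): [2 5 1 4 0 3]
After op 3 (reverse): [3 0 4 1 5 2]
After op 4 (cut(3)): [1 5 2 3 0 4]
After op 5 (in_shuffle): [3 1 0 5 4 2]
After op 6 (reverse): [2 4 5 0 1 3]
Card 1 is at position 4.

Answer: 4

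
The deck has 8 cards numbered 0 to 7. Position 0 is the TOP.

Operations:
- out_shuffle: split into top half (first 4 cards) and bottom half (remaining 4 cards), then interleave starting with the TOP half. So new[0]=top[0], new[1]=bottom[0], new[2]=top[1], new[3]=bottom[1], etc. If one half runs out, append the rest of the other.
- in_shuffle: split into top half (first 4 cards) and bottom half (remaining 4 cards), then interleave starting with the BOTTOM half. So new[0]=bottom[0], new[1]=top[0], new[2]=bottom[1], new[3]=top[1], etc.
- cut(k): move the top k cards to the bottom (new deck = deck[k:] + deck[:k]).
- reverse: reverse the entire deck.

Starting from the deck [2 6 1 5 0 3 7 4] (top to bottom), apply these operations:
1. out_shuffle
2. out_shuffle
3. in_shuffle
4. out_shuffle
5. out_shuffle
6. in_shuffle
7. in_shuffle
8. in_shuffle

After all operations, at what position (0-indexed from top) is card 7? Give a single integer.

After op 1 (out_shuffle): [2 0 6 3 1 7 5 4]
After op 2 (out_shuffle): [2 1 0 7 6 5 3 4]
After op 3 (in_shuffle): [6 2 5 1 3 0 4 7]
After op 4 (out_shuffle): [6 3 2 0 5 4 1 7]
After op 5 (out_shuffle): [6 5 3 4 2 1 0 7]
After op 6 (in_shuffle): [2 6 1 5 0 3 7 4]
After op 7 (in_shuffle): [0 2 3 6 7 1 4 5]
After op 8 (in_shuffle): [7 0 1 2 4 3 5 6]
Card 7 is at position 0.

Answer: 0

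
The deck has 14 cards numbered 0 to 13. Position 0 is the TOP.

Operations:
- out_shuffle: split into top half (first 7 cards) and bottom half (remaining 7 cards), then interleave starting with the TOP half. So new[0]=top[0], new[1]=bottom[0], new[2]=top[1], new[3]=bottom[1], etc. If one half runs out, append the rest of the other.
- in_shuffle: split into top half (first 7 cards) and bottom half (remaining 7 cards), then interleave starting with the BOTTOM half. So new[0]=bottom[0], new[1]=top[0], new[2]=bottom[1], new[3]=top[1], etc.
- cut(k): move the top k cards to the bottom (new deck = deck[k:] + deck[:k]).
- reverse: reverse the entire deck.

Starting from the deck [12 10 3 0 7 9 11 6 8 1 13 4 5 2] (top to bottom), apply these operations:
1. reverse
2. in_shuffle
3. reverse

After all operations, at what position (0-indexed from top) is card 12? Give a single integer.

After op 1 (reverse): [2 5 4 13 1 8 6 11 9 7 0 3 10 12]
After op 2 (in_shuffle): [11 2 9 5 7 4 0 13 3 1 10 8 12 6]
After op 3 (reverse): [6 12 8 10 1 3 13 0 4 7 5 9 2 11]
Card 12 is at position 1.

Answer: 1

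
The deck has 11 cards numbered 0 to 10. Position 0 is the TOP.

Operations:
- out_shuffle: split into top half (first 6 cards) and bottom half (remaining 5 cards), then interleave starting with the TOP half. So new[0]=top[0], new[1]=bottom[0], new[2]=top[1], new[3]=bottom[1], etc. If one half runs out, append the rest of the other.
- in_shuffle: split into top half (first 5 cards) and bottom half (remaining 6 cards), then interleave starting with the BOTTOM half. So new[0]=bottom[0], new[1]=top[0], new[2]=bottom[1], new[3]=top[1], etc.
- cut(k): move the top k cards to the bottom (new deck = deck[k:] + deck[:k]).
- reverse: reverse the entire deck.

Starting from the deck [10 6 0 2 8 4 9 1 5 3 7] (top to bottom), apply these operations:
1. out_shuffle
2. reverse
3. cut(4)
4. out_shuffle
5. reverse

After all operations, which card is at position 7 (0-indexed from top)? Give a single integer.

Answer: 4

Derivation:
After op 1 (out_shuffle): [10 9 6 1 0 5 2 3 8 7 4]
After op 2 (reverse): [4 7 8 3 2 5 0 1 6 9 10]
After op 3 (cut(4)): [2 5 0 1 6 9 10 4 7 8 3]
After op 4 (out_shuffle): [2 10 5 4 0 7 1 8 6 3 9]
After op 5 (reverse): [9 3 6 8 1 7 0 4 5 10 2]
Position 7: card 4.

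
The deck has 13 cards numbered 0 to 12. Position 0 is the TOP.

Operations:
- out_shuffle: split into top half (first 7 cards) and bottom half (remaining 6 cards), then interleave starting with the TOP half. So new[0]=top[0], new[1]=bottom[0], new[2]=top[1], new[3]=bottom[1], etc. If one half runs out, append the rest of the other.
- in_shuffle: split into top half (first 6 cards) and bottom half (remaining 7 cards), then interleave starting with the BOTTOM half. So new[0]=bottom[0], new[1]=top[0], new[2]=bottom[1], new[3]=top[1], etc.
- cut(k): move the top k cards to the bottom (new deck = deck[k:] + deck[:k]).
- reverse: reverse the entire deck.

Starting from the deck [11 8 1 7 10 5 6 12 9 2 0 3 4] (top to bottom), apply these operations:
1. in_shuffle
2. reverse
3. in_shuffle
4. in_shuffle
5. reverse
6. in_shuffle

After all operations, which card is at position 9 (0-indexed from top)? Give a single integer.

After op 1 (in_shuffle): [6 11 12 8 9 1 2 7 0 10 3 5 4]
After op 2 (reverse): [4 5 3 10 0 7 2 1 9 8 12 11 6]
After op 3 (in_shuffle): [2 4 1 5 9 3 8 10 12 0 11 7 6]
After op 4 (in_shuffle): [8 2 10 4 12 1 0 5 11 9 7 3 6]
After op 5 (reverse): [6 3 7 9 11 5 0 1 12 4 10 2 8]
After op 6 (in_shuffle): [0 6 1 3 12 7 4 9 10 11 2 5 8]
Position 9: card 11.

Answer: 11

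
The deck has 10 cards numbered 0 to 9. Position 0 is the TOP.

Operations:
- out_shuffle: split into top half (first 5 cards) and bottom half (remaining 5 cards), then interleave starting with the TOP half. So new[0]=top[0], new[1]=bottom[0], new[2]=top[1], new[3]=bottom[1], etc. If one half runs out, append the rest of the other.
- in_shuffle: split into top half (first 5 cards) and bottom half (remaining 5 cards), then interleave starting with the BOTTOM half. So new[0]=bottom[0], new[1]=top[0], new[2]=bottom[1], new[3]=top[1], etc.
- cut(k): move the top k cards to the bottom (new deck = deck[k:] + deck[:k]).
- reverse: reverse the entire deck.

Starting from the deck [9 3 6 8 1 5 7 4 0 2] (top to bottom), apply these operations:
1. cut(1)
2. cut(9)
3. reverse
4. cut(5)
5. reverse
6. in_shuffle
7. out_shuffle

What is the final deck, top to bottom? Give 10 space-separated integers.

After op 1 (cut(1)): [3 6 8 1 5 7 4 0 2 9]
After op 2 (cut(9)): [9 3 6 8 1 5 7 4 0 2]
After op 3 (reverse): [2 0 4 7 5 1 8 6 3 9]
After op 4 (cut(5)): [1 8 6 3 9 2 0 4 7 5]
After op 5 (reverse): [5 7 4 0 2 9 3 6 8 1]
After op 6 (in_shuffle): [9 5 3 7 6 4 8 0 1 2]
After op 7 (out_shuffle): [9 4 5 8 3 0 7 1 6 2]

Answer: 9 4 5 8 3 0 7 1 6 2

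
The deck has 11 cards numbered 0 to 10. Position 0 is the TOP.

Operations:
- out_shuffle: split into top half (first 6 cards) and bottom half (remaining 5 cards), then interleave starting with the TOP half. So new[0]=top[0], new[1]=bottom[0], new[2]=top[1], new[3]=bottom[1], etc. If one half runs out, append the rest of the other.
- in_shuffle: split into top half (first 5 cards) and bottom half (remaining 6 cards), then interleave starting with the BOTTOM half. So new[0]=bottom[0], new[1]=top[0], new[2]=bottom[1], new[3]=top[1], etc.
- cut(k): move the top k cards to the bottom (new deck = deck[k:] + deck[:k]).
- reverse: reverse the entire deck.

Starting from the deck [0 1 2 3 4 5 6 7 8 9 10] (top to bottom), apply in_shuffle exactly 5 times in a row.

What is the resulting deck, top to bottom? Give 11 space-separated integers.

After op 1 (in_shuffle): [5 0 6 1 7 2 8 3 9 4 10]
After op 2 (in_shuffle): [2 5 8 0 3 6 9 1 4 7 10]
After op 3 (in_shuffle): [6 2 9 5 1 8 4 0 7 3 10]
After op 4 (in_shuffle): [8 6 4 2 0 9 7 5 3 1 10]
After op 5 (in_shuffle): [9 8 7 6 5 4 3 2 1 0 10]

Answer: 9 8 7 6 5 4 3 2 1 0 10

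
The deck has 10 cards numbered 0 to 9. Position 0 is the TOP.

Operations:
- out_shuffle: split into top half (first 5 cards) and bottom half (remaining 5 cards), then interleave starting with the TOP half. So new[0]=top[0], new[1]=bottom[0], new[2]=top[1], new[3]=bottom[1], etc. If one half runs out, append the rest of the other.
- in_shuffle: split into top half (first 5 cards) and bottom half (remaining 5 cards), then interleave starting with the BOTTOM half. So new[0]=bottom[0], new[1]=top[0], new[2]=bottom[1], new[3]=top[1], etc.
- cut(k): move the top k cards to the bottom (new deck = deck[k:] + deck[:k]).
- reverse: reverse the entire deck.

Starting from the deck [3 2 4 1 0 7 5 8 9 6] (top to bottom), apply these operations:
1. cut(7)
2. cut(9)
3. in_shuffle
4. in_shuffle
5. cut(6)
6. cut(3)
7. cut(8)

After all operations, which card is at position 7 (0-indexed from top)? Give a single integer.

Answer: 6

Derivation:
After op 1 (cut(7)): [8 9 6 3 2 4 1 0 7 5]
After op 2 (cut(9)): [5 8 9 6 3 2 4 1 0 7]
After op 3 (in_shuffle): [2 5 4 8 1 9 0 6 7 3]
After op 4 (in_shuffle): [9 2 0 5 6 4 7 8 3 1]
After op 5 (cut(6)): [7 8 3 1 9 2 0 5 6 4]
After op 6 (cut(3)): [1 9 2 0 5 6 4 7 8 3]
After op 7 (cut(8)): [8 3 1 9 2 0 5 6 4 7]
Position 7: card 6.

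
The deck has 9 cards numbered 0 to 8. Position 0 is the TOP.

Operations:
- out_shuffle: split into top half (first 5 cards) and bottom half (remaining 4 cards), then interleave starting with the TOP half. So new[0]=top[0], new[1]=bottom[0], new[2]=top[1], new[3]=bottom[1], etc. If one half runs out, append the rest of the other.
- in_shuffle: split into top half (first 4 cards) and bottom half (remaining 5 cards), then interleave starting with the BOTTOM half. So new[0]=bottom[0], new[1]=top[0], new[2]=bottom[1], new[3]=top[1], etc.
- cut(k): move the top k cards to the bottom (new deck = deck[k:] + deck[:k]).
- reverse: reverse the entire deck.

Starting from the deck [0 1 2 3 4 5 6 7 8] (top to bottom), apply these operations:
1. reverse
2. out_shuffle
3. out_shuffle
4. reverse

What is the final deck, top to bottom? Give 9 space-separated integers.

After op 1 (reverse): [8 7 6 5 4 3 2 1 0]
After op 2 (out_shuffle): [8 3 7 2 6 1 5 0 4]
After op 3 (out_shuffle): [8 1 3 5 7 0 2 4 6]
After op 4 (reverse): [6 4 2 0 7 5 3 1 8]

Answer: 6 4 2 0 7 5 3 1 8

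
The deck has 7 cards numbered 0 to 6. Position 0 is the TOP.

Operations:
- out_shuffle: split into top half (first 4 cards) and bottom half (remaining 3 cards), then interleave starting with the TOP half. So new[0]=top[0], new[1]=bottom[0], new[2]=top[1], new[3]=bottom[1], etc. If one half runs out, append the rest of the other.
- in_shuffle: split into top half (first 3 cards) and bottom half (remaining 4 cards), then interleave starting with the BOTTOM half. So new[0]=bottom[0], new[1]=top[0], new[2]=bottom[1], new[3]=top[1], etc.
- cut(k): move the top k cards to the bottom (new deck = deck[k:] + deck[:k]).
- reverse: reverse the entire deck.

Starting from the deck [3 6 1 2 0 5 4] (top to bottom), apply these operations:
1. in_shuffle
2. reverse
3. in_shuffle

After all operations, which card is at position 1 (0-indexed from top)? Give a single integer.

Answer: 4

Derivation:
After op 1 (in_shuffle): [2 3 0 6 5 1 4]
After op 2 (reverse): [4 1 5 6 0 3 2]
After op 3 (in_shuffle): [6 4 0 1 3 5 2]
Position 1: card 4.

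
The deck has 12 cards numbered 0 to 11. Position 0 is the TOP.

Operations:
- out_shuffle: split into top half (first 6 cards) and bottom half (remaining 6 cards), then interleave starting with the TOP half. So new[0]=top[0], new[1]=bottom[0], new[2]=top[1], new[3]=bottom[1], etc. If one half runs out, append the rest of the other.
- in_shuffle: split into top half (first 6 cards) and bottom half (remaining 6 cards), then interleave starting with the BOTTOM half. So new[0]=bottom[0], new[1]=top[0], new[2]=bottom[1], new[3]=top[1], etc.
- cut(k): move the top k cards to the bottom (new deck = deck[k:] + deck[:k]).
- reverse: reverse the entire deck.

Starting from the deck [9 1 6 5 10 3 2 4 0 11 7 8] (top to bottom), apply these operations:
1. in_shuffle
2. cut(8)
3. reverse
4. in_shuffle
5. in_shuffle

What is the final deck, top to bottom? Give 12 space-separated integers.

Answer: 8 9 0 5 10 2 1 11 7 3 4 6

Derivation:
After op 1 (in_shuffle): [2 9 4 1 0 6 11 5 7 10 8 3]
After op 2 (cut(8)): [7 10 8 3 2 9 4 1 0 6 11 5]
After op 3 (reverse): [5 11 6 0 1 4 9 2 3 8 10 7]
After op 4 (in_shuffle): [9 5 2 11 3 6 8 0 10 1 7 4]
After op 5 (in_shuffle): [8 9 0 5 10 2 1 11 7 3 4 6]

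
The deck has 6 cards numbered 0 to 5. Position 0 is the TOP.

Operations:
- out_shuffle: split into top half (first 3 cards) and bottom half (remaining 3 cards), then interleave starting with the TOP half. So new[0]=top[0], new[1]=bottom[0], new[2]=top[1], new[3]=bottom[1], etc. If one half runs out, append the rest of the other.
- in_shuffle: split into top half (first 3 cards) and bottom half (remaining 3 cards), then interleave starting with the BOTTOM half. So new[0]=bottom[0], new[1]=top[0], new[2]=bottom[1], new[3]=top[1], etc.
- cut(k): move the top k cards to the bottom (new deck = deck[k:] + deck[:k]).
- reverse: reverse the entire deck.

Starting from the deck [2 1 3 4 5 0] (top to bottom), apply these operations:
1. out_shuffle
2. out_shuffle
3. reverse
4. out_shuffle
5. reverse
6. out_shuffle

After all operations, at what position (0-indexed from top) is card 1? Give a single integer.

Answer: 1

Derivation:
After op 1 (out_shuffle): [2 4 1 5 3 0]
After op 2 (out_shuffle): [2 5 4 3 1 0]
After op 3 (reverse): [0 1 3 4 5 2]
After op 4 (out_shuffle): [0 4 1 5 3 2]
After op 5 (reverse): [2 3 5 1 4 0]
After op 6 (out_shuffle): [2 1 3 4 5 0]
Card 1 is at position 1.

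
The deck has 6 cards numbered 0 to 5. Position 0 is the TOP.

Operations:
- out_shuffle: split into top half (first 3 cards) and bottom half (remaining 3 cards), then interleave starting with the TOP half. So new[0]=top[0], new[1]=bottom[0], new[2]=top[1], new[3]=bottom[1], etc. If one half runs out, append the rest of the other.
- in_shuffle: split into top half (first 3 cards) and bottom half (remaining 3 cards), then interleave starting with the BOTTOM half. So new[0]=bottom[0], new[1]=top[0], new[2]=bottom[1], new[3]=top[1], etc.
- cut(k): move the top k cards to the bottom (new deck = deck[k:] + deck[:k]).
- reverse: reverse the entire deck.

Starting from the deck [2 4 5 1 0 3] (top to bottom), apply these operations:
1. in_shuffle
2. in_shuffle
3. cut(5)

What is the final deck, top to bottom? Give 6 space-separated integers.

After op 1 (in_shuffle): [1 2 0 4 3 5]
After op 2 (in_shuffle): [4 1 3 2 5 0]
After op 3 (cut(5)): [0 4 1 3 2 5]

Answer: 0 4 1 3 2 5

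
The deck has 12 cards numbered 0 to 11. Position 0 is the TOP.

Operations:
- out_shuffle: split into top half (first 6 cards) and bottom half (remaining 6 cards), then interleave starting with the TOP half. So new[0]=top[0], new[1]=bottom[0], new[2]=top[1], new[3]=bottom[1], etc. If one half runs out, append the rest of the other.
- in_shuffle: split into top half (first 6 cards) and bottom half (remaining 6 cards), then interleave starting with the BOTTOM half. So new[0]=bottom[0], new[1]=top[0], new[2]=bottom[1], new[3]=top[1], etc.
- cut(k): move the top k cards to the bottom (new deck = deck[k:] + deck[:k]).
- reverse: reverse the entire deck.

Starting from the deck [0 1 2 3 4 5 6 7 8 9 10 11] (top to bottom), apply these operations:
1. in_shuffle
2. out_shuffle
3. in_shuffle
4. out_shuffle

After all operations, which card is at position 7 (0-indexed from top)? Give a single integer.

Answer: 7

Derivation:
After op 1 (in_shuffle): [6 0 7 1 8 2 9 3 10 4 11 5]
After op 2 (out_shuffle): [6 9 0 3 7 10 1 4 8 11 2 5]
After op 3 (in_shuffle): [1 6 4 9 8 0 11 3 2 7 5 10]
After op 4 (out_shuffle): [1 11 6 3 4 2 9 7 8 5 0 10]
Position 7: card 7.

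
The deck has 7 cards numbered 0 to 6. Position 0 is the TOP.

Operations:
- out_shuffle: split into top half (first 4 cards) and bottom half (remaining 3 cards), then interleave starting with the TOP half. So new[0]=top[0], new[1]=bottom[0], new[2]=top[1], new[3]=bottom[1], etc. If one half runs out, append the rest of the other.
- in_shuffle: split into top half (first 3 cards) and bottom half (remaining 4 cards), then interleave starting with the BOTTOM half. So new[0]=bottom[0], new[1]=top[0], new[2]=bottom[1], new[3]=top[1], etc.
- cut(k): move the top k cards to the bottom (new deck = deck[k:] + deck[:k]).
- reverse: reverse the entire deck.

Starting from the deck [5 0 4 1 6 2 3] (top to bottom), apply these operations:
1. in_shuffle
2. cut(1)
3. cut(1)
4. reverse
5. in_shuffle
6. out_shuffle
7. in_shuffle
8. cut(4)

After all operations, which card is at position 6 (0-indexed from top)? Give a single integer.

Answer: 0

Derivation:
After op 1 (in_shuffle): [1 5 6 0 2 4 3]
After op 2 (cut(1)): [5 6 0 2 4 3 1]
After op 3 (cut(1)): [6 0 2 4 3 1 5]
After op 4 (reverse): [5 1 3 4 2 0 6]
After op 5 (in_shuffle): [4 5 2 1 0 3 6]
After op 6 (out_shuffle): [4 0 5 3 2 6 1]
After op 7 (in_shuffle): [3 4 2 0 6 5 1]
After op 8 (cut(4)): [6 5 1 3 4 2 0]
Position 6: card 0.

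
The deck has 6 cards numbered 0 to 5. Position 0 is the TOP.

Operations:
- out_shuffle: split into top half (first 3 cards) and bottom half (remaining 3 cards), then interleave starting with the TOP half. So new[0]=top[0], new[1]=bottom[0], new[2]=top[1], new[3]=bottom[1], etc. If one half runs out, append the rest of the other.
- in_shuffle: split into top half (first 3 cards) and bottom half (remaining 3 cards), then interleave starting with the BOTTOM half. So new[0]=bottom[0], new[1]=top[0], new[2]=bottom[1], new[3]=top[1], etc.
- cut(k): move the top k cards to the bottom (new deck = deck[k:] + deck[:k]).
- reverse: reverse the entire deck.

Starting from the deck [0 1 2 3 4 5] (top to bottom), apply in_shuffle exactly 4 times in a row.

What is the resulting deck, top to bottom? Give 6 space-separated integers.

After op 1 (in_shuffle): [3 0 4 1 5 2]
After op 2 (in_shuffle): [1 3 5 0 2 4]
After op 3 (in_shuffle): [0 1 2 3 4 5]
After op 4 (in_shuffle): [3 0 4 1 5 2]

Answer: 3 0 4 1 5 2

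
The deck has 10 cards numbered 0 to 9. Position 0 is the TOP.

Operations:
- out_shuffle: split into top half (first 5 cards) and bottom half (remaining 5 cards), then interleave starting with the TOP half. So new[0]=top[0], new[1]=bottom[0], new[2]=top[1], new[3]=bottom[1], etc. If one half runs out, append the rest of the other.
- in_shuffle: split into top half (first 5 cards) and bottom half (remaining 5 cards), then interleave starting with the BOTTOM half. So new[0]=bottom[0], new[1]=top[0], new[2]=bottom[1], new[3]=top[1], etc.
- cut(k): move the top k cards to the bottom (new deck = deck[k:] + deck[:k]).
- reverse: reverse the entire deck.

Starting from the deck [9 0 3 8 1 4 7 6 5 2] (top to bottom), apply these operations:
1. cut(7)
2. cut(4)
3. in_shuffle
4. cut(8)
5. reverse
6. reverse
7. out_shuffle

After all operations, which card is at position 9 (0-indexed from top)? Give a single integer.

Answer: 1

Derivation:
After op 1 (cut(7)): [6 5 2 9 0 3 8 1 4 7]
After op 2 (cut(4)): [0 3 8 1 4 7 6 5 2 9]
After op 3 (in_shuffle): [7 0 6 3 5 8 2 1 9 4]
After op 4 (cut(8)): [9 4 7 0 6 3 5 8 2 1]
After op 5 (reverse): [1 2 8 5 3 6 0 7 4 9]
After op 6 (reverse): [9 4 7 0 6 3 5 8 2 1]
After op 7 (out_shuffle): [9 3 4 5 7 8 0 2 6 1]
Position 9: card 1.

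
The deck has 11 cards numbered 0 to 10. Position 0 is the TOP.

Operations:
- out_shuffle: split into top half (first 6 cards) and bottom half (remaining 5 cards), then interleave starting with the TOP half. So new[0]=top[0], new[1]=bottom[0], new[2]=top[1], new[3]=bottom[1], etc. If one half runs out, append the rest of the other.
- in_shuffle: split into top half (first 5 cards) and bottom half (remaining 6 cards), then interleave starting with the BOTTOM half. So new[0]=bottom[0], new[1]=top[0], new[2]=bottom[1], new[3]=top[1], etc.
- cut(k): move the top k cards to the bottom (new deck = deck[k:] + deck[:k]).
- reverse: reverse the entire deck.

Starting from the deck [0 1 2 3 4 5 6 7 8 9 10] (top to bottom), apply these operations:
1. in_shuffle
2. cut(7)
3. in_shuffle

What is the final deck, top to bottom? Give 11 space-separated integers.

Answer: 0 3 6 9 1 4 7 10 2 5 8

Derivation:
After op 1 (in_shuffle): [5 0 6 1 7 2 8 3 9 4 10]
After op 2 (cut(7)): [3 9 4 10 5 0 6 1 7 2 8]
After op 3 (in_shuffle): [0 3 6 9 1 4 7 10 2 5 8]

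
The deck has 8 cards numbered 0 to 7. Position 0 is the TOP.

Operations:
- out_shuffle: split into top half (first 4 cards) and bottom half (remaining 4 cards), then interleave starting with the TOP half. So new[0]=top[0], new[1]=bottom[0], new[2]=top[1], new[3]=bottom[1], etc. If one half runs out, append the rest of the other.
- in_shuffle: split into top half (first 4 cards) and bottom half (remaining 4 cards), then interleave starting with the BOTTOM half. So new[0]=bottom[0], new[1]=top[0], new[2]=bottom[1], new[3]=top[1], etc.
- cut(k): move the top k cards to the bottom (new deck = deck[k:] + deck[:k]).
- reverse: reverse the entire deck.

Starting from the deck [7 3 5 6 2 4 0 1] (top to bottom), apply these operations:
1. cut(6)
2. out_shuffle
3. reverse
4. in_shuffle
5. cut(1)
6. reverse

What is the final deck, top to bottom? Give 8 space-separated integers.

Answer: 6 7 0 2 5 3 1 4

Derivation:
After op 1 (cut(6)): [0 1 7 3 5 6 2 4]
After op 2 (out_shuffle): [0 5 1 6 7 2 3 4]
After op 3 (reverse): [4 3 2 7 6 1 5 0]
After op 4 (in_shuffle): [6 4 1 3 5 2 0 7]
After op 5 (cut(1)): [4 1 3 5 2 0 7 6]
After op 6 (reverse): [6 7 0 2 5 3 1 4]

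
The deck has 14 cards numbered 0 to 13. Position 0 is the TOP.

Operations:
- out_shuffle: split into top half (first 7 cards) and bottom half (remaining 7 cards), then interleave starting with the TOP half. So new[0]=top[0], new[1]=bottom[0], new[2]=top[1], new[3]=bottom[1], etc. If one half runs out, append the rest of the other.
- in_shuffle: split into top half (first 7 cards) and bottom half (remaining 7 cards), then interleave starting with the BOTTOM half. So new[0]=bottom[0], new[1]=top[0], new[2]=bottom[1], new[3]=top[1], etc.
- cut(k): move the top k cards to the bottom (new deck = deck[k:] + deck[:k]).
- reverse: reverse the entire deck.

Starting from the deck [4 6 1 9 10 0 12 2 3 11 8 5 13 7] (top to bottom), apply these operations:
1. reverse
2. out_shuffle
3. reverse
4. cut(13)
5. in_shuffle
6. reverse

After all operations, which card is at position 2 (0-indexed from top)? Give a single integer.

Answer: 1

Derivation:
After op 1 (reverse): [7 13 5 8 11 3 2 12 0 10 9 1 6 4]
After op 2 (out_shuffle): [7 12 13 0 5 10 8 9 11 1 3 6 2 4]
After op 3 (reverse): [4 2 6 3 1 11 9 8 10 5 0 13 12 7]
After op 4 (cut(13)): [7 4 2 6 3 1 11 9 8 10 5 0 13 12]
After op 5 (in_shuffle): [9 7 8 4 10 2 5 6 0 3 13 1 12 11]
After op 6 (reverse): [11 12 1 13 3 0 6 5 2 10 4 8 7 9]
Position 2: card 1.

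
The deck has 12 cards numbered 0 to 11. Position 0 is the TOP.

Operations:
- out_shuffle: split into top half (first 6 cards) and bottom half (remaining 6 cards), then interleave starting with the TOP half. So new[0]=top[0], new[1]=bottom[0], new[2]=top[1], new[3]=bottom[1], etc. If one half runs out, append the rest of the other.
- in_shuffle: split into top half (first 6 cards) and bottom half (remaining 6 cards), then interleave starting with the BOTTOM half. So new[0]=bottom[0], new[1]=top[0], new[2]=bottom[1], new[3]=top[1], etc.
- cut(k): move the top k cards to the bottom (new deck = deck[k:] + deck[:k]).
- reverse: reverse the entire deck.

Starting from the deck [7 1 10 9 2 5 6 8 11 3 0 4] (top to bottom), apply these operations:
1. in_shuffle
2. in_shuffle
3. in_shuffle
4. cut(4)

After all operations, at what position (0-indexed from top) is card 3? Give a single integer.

After op 1 (in_shuffle): [6 7 8 1 11 10 3 9 0 2 4 5]
After op 2 (in_shuffle): [3 6 9 7 0 8 2 1 4 11 5 10]
After op 3 (in_shuffle): [2 3 1 6 4 9 11 7 5 0 10 8]
After op 4 (cut(4)): [4 9 11 7 5 0 10 8 2 3 1 6]
Card 3 is at position 9.

Answer: 9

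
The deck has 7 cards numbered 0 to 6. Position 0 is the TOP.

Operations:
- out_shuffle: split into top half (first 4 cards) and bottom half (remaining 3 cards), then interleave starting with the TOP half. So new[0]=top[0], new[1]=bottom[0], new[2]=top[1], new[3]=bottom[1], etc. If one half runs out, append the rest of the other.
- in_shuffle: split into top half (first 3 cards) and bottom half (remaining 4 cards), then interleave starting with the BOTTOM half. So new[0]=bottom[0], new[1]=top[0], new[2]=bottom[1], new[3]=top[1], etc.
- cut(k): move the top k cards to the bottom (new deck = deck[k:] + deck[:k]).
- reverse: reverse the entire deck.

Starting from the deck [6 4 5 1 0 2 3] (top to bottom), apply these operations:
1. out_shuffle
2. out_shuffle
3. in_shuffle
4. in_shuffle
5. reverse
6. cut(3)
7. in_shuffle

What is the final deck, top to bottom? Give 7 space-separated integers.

Answer: 5 6 2 1 4 3 0

Derivation:
After op 1 (out_shuffle): [6 0 4 2 5 3 1]
After op 2 (out_shuffle): [6 5 0 3 4 1 2]
After op 3 (in_shuffle): [3 6 4 5 1 0 2]
After op 4 (in_shuffle): [5 3 1 6 0 4 2]
After op 5 (reverse): [2 4 0 6 1 3 5]
After op 6 (cut(3)): [6 1 3 5 2 4 0]
After op 7 (in_shuffle): [5 6 2 1 4 3 0]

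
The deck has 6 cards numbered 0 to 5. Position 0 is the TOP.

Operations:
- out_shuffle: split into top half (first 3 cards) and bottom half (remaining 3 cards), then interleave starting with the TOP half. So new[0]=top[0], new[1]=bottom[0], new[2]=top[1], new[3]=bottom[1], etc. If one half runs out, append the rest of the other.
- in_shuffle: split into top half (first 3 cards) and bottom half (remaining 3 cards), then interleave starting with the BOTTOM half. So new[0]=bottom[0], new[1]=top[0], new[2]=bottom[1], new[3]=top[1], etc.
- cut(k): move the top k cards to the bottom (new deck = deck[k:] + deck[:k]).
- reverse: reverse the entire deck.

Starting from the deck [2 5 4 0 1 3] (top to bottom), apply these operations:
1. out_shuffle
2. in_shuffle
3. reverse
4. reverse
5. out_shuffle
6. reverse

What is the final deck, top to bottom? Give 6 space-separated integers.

After op 1 (out_shuffle): [2 0 5 1 4 3]
After op 2 (in_shuffle): [1 2 4 0 3 5]
After op 3 (reverse): [5 3 0 4 2 1]
After op 4 (reverse): [1 2 4 0 3 5]
After op 5 (out_shuffle): [1 0 2 3 4 5]
After op 6 (reverse): [5 4 3 2 0 1]

Answer: 5 4 3 2 0 1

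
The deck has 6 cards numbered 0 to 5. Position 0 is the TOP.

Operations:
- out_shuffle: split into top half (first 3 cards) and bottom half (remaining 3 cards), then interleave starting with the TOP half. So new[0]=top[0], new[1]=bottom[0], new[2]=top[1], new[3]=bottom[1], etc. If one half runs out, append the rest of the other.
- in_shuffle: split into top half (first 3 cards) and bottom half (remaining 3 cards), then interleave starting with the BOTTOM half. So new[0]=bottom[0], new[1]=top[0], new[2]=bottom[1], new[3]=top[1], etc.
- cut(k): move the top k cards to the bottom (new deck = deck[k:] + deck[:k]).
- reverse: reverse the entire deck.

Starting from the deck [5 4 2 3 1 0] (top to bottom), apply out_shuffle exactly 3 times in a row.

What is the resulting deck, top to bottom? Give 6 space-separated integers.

Answer: 5 2 1 4 3 0

Derivation:
After op 1 (out_shuffle): [5 3 4 1 2 0]
After op 2 (out_shuffle): [5 1 3 2 4 0]
After op 3 (out_shuffle): [5 2 1 4 3 0]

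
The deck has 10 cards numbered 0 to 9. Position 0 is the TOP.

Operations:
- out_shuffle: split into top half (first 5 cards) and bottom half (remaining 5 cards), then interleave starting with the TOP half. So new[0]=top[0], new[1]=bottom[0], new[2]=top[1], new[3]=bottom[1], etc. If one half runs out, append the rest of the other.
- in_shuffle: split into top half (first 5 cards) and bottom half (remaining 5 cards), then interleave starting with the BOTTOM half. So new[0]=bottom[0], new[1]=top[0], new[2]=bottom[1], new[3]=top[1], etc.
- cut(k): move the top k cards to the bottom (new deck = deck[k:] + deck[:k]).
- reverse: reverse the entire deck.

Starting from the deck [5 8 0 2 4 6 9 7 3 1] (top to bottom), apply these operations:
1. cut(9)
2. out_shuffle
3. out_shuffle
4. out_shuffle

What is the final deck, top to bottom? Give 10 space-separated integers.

After op 1 (cut(9)): [1 5 8 0 2 4 6 9 7 3]
After op 2 (out_shuffle): [1 4 5 6 8 9 0 7 2 3]
After op 3 (out_shuffle): [1 9 4 0 5 7 6 2 8 3]
After op 4 (out_shuffle): [1 7 9 6 4 2 0 8 5 3]

Answer: 1 7 9 6 4 2 0 8 5 3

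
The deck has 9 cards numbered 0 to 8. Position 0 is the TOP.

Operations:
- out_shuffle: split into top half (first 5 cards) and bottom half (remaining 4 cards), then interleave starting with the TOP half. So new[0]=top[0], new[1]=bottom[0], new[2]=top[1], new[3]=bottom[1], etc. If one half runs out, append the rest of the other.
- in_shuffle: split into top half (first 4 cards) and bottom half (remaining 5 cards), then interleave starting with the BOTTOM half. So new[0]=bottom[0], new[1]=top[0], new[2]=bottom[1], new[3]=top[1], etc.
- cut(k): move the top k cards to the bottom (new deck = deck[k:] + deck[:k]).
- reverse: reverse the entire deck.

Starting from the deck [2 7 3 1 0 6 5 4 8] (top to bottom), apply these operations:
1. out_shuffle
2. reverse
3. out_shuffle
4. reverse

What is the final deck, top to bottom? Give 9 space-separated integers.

After op 1 (out_shuffle): [2 6 7 5 3 4 1 8 0]
After op 2 (reverse): [0 8 1 4 3 5 7 6 2]
After op 3 (out_shuffle): [0 5 8 7 1 6 4 2 3]
After op 4 (reverse): [3 2 4 6 1 7 8 5 0]

Answer: 3 2 4 6 1 7 8 5 0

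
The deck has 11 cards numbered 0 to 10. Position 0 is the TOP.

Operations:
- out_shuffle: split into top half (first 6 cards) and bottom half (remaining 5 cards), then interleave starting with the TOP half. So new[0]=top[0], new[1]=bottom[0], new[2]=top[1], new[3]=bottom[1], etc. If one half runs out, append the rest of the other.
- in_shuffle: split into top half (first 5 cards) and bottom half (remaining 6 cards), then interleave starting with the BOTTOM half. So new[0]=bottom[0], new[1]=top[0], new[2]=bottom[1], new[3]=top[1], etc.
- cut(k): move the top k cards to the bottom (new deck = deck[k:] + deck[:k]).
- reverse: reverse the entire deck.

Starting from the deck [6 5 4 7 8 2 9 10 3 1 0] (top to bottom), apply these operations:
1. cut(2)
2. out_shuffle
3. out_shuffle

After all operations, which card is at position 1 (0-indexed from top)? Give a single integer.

After op 1 (cut(2)): [4 7 8 2 9 10 3 1 0 6 5]
After op 2 (out_shuffle): [4 3 7 1 8 0 2 6 9 5 10]
After op 3 (out_shuffle): [4 2 3 6 7 9 1 5 8 10 0]
Position 1: card 2.

Answer: 2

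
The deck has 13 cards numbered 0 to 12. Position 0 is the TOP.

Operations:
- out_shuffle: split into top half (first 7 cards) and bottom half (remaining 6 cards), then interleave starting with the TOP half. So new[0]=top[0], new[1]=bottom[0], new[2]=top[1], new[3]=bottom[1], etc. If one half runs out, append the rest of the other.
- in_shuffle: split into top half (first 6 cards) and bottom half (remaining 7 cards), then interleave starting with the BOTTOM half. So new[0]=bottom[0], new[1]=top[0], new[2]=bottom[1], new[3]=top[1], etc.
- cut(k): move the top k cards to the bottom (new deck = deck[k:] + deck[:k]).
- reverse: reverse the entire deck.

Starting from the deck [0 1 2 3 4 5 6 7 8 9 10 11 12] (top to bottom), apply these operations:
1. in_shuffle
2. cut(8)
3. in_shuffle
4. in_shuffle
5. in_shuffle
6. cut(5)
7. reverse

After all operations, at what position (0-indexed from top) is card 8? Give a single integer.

Answer: 3

Derivation:
After op 1 (in_shuffle): [6 0 7 1 8 2 9 3 10 4 11 5 12]
After op 2 (cut(8)): [10 4 11 5 12 6 0 7 1 8 2 9 3]
After op 3 (in_shuffle): [0 10 7 4 1 11 8 5 2 12 9 6 3]
After op 4 (in_shuffle): [8 0 5 10 2 7 12 4 9 1 6 11 3]
After op 5 (in_shuffle): [12 8 4 0 9 5 1 10 6 2 11 7 3]
After op 6 (cut(5)): [5 1 10 6 2 11 7 3 12 8 4 0 9]
After op 7 (reverse): [9 0 4 8 12 3 7 11 2 6 10 1 5]
Card 8 is at position 3.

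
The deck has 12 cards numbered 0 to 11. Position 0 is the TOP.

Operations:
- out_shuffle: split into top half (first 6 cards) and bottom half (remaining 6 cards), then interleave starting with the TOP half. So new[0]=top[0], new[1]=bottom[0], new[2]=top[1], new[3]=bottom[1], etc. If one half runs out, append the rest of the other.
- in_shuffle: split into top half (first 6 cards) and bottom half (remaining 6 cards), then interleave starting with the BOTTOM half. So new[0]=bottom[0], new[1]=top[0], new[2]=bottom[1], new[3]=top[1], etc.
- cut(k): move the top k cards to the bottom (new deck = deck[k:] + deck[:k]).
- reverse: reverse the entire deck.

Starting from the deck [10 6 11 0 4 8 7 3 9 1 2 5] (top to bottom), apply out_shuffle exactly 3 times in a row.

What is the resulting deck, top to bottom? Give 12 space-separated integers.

After op 1 (out_shuffle): [10 7 6 3 11 9 0 1 4 2 8 5]
After op 2 (out_shuffle): [10 0 7 1 6 4 3 2 11 8 9 5]
After op 3 (out_shuffle): [10 3 0 2 7 11 1 8 6 9 4 5]

Answer: 10 3 0 2 7 11 1 8 6 9 4 5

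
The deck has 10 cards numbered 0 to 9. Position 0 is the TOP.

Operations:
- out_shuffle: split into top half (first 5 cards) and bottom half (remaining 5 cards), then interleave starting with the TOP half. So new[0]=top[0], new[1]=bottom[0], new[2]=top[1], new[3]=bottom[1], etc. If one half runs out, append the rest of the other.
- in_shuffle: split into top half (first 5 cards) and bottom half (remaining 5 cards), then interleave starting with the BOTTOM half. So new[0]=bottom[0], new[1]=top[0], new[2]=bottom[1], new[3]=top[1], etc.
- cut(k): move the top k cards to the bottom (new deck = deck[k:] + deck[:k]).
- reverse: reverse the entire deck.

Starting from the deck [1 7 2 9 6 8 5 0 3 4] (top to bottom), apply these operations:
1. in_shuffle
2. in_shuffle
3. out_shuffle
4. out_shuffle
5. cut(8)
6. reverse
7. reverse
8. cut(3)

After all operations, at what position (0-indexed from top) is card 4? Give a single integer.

Answer: 5

Derivation:
After op 1 (in_shuffle): [8 1 5 7 0 2 3 9 4 6]
After op 2 (in_shuffle): [2 8 3 1 9 5 4 7 6 0]
After op 3 (out_shuffle): [2 5 8 4 3 7 1 6 9 0]
After op 4 (out_shuffle): [2 7 5 1 8 6 4 9 3 0]
After op 5 (cut(8)): [3 0 2 7 5 1 8 6 4 9]
After op 6 (reverse): [9 4 6 8 1 5 7 2 0 3]
After op 7 (reverse): [3 0 2 7 5 1 8 6 4 9]
After op 8 (cut(3)): [7 5 1 8 6 4 9 3 0 2]
Card 4 is at position 5.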